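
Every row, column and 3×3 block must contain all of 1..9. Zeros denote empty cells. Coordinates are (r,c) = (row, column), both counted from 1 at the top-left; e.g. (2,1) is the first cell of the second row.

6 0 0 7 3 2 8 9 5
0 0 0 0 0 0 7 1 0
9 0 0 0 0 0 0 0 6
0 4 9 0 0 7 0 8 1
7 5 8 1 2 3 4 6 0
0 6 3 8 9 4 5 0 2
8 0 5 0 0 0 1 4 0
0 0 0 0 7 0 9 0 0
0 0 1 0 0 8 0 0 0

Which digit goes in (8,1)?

4

(1,2) = 1 (sole candidate).
(1,3) = 4 (sole candidate).
(2,3) = 2 (sole candidate).
(3,3) = 7 (sole candidate).
(4,1) = 2 (sole candidate).
(4,7) = 3 (sole candidate).
(5,9) = 9 (sole candidate).
(6,1) = 1 (sole candidate).
(6,8) = 7 (sole candidate).
(7,5) = 6 (sole candidate).
(7,6) = 9 (sole candidate).
(8,3) = 6 (sole candidate).
(3,7) = 2 (sole candidate).
(3,8) = 3 (sole candidate).
(4,5) = 5 (sole candidate).
(9,5) = 4 (sole candidate).
(9,7) = 6 (sole candidate).
(2,5) = 8 (sole candidate).
(2,9) = 4 (sole candidate).
(3,2) = 8 (sole candidate).
(3,5) = 1 (sole candidate).
(3,6) = 5 (sole candidate).
(4,4) = 6 (sole candidate).
(8,6) = 1 (sole candidate).
(9,1) = 3 (sole candidate).
(9,9) = 7 (sole candidate).
(2,1) = 5 (sole candidate).
(2,2) = 3 (sole candidate).
(2,4) = 9 (sole candidate).
(2,6) = 6 (sole candidate).
(3,4) = 4 (sole candidate).
(7,9) = 3 (sole candidate).
(8,1) = 4: row 8 has {1,6,7,9}; col 1 has {1,2,3,5,6,7,8,9}; box has {1,3,5,6,8} → only 4 remains.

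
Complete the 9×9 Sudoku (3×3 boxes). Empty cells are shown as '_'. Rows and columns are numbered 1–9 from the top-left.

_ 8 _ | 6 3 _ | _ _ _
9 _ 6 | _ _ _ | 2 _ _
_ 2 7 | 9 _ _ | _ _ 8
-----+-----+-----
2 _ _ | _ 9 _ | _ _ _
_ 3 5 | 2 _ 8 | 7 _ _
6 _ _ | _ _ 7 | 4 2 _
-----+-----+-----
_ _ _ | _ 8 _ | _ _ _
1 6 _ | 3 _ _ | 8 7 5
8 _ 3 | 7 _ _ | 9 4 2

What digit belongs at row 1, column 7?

row 5, column 1 = 4: row 5 has {2,3,5,7,8}; col 1 has {1,2,6,8,9}; box has {2,3,5,6} → only 4 remains.
row 9, column 2 = 5: row 9 has {2,3,4,7,8,9}; col 2 has {2,3,6,8}; box has {1,3,6,8} → only 5 remains.
row 1, column 1 = 5: row 1 has {3,6,8}; col 1 has {1,2,4,6,8,9}; box has {2,6,7,8,9} → only 5 remains.
row 1, column 7 = 1: row 1 has {3,5,6,8}; col 7 has {2,4,7,8,9}; box has {2,8} → only 1 remains.

1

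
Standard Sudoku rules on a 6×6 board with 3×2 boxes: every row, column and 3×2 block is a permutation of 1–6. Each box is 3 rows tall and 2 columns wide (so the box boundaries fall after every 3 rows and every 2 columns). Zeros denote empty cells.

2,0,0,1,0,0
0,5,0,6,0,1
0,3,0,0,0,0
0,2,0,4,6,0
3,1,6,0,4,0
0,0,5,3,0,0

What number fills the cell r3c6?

6

r2c1 = 4: row 2 has {1,5,6}; col 1 has {2,3}; box has {2,3,5} → only 4 remains.
r4c1 = 5: row 4 has {2,4,6}; col 1 has {2,3,4}; box has {1,2,3} → only 5 remains.
r4c3 = 1: row 4 has {2,4,5,6}; col 3 has {5,6}; box has {3,4,5,6} → only 1 remains.
r4c6 = 3: row 4 has {1,2,4,5,6}; col 6 has {1}; box has {4,6} → only 3 remains.
r5c4 = 2: row 5 has {1,3,4,6}; col 4 has {1,3,4,6}; box has {1,3,4,5,6} → only 2 remains.
r5c6 = 5: row 5 has {1,2,3,4,6}; col 6 has {1,3}; box has {3,4,6} → only 5 remains.
r6c1 = 6: row 6 has {3,5}; col 1 has {2,3,4,5}; box has {1,2,3,5} → only 6 remains.
r6c2 = 4: row 6 has {3,5,6}; col 2 has {1,2,3,5}; box has {1,2,3,5,6} → only 4 remains.
r6c6 = 2: row 6 has {3,4,5,6}; col 6 has {1,3,5}; box has {3,4,5,6} → only 2 remains.
r1c2 = 6: row 1 has {1,2}; col 2 has {1,2,3,4,5}; box has {2,3,4,5} → only 6 remains.
r1c6 = 4: row 1 has {1,2,6}; col 6 has {1,2,3,5}; box has {1} → only 4 remains.
r3c1 = 1: row 3 has {3}; col 1 has {2,3,4,5,6}; box has {2,3,4,5,6} → only 1 remains.
r3c4 = 5: row 3 has {1,3}; col 4 has {1,2,3,4,6}; box has {1,6} → only 5 remains.
r3c5 = 2: row 3 has {1,3,5}; col 5 has {4,6}; box has {1,4} → only 2 remains.
r3c6 = 6: row 3 has {1,2,3,5}; col 6 has {1,2,3,4,5}; box has {1,2,4} → only 6 remains.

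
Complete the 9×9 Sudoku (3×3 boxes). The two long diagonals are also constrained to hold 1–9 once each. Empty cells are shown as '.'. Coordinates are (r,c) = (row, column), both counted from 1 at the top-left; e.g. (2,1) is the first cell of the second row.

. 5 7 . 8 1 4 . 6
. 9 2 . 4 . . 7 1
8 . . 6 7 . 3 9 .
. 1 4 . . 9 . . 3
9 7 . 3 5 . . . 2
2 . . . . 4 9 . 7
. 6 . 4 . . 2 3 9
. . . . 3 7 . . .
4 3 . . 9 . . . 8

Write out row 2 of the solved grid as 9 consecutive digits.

692543871

(1,1) = 3 (sole candidate).
(1,8) = 2 (sole candidate).
(2,1) = 6: row 2 has {1,2,4,7,9}; col 1 has {2,3,4,8,9}; box has {2,3,5,7,8,9} → only 6 remains.
(2,4) = 5: row 2 has {1,2,4,6,7,9}; col 4 has {3,4,6}; box has {1,4,6,7,8} → only 5 remains.
(2,6) = 3: row 2 has {1,2,4,5,6,7,9}; col 6 has {1,4,7,9}; box has {1,4,5,6,7,8} → only 3 remains.
(2,7) = 8: row 2 has {1,2,3,4,5,6,7,9}; col 7 has {2,3,4,9}; box has {1,2,3,4,6,7,9} → only 8 remains.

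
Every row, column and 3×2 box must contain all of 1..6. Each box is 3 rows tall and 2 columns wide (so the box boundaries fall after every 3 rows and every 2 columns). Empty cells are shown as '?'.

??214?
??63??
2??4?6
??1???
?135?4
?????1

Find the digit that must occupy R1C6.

3

R3C3 = 5 (sole candidate).
R5C1 = 6 (sole candidate).
R5C5 = 2 (sole candidate).
R6C3 = 4 (sole candidate).
R3C2 = 3 (sole candidate).
R3C5 = 1 (sole candidate).
R1C1 = 5 (sole candidate).
R1C2 = 6 (sole candidate).
R1C6 = 3: row 1 has {1,2,4,5,6}; col 6 has {1,4,6}; box has {1,4,6} → only 3 remains.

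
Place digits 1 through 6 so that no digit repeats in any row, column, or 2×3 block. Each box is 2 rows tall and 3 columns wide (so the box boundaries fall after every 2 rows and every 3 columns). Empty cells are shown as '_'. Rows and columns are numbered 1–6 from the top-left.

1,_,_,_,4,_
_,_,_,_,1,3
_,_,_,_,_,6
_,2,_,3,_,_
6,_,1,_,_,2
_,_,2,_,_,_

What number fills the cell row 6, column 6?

4

row 1, column 6 = 5: row 1 has {1,4}; col 6 has {2,3,6}; box has {1,3,4} → only 5 remains.
row 4, column 5 = 5: row 4 has {2,3}; col 5 has {1,4}; box has {3,6} → only 5 remains.
row 5, column 5 = 3: row 5 has {1,2,6}; col 5 has {1,4,5}; box has {2} → only 3 remains.
row 6, column 5 = 6: row 6 has {2}; col 5 has {1,3,4,5}; box has {2,3} → only 6 remains.
row 3, column 5 = 2: row 3 has {6}; col 5 has {1,3,4,5,6}; box has {3,5,6} → only 2 remains.
row 4, column 1 = 4: row 4 has {2,3,5}; col 1 has {1,6}; box has {2} → only 4 remains.
row 4, column 3 = 6: row 4 has {2,3,4,5}; col 3 has {1,2}; box has {2,4} → only 6 remains.
row 4, column 6 = 1: row 4 has {2,3,4,5,6}; col 6 has {2,3,5,6}; box has {2,3,5,6} → only 1 remains.
row 6, column 6 = 4: row 6 has {2,6}; col 6 has {1,2,3,5,6}; box has {2,3,6} → only 4 remains.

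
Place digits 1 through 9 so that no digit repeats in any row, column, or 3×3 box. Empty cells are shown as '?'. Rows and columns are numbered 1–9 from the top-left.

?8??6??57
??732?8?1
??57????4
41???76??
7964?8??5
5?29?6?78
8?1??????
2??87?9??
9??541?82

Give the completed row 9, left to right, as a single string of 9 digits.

row 1, column 4 = 1 (sole candidate).
row 2, column 1 = 6 (sole candidate).
row 2, column 2 = 4 (sole candidate).
row 2, column 8 = 9 (sole candidate).
row 3, column 6 = 9 (sole candidate).
row 4, column 4 = 2 (sole candidate).
row 4, column 8 = 3 (sole candidate).
row 4, column 9 = 9 (sole candidate).
row 6, column 2 = 3 (sole candidate).
row 6, column 5 = 1 (sole candidate).
row 6, column 7 = 4 (sole candidate).
row 7, column 4 = 6 (sole candidate).
row 7, column 8 = 4 (sole candidate).
row 7, column 9 = 3 (sole candidate).
row 8, column 6 = 3 (sole candidate).
row 8, column 9 = 6 (sole candidate).
row 9, column 3 = 3: row 9 has {1,2,4,5,8,9}; col 3 has {1,2,5,6,7}; box has {1,2,8,9} → only 3 remains.
row 9, column 7 = 7: row 9 has {1,2,3,4,5,8,9}; col 7 has {4,6,8,9}; box has {2,3,4,6,8,9} → only 7 remains.
row 1, column 1 = 3 (sole candidate).
row 1, column 3 = 9 (sole candidate).
row 1, column 6 = 4 (sole candidate).
row 1, column 7 = 2 (sole candidate).
row 2, column 6 = 5 (sole candidate).
row 3, column 1 = 1 (sole candidate).
row 3, column 2 = 2 (sole candidate).
row 3, column 5 = 8 (sole candidate).
row 3, column 7 = 3 (sole candidate).
row 3, column 8 = 6 (sole candidate).
row 4, column 3 = 8 (sole candidate).
row 4, column 5 = 5 (sole candidate).
row 5, column 5 = 3 (sole candidate).
row 5, column 7 = 1 (sole candidate).
row 5, column 8 = 2 (sole candidate).
row 7, column 5 = 9 (sole candidate).
row 7, column 6 = 2 (sole candidate).
row 7, column 7 = 5 (sole candidate).
row 8, column 2 = 5 (sole candidate).
row 8, column 3 = 4 (sole candidate).
row 8, column 8 = 1 (sole candidate).
row 9, column 2 = 6: row 9 has {1,2,3,4,5,7,8,9}; col 2 has {1,2,3,4,5,8,9}; box has {1,2,3,4,5,8,9} → only 6 remains.

963541782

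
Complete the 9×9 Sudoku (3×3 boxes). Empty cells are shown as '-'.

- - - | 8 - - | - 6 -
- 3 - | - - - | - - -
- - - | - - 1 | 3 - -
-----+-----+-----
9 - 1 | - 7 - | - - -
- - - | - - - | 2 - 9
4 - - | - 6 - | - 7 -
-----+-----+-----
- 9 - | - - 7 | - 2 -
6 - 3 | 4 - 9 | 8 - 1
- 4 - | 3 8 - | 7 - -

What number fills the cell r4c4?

r8c8 = 5: row 8 has {1,3,4,6,8,9}; col 8 has {2,6,7}; box has {1,2,7,8} → only 5 remains.
r9c8 = 9: row 9 has {3,4,7,8}; col 8 has {2,5,6,7}; box has {1,2,5,7,8} → only 9 remains.
r9c9 = 6: row 9 has {3,4,7,8,9}; col 9 has {1,9}; box has {1,2,5,7,8,9} → only 6 remains.
r7c7 = 4: row 7 has {2,7,9}; col 7 has {2,3,7,8}; box has {1,2,5,6,7,8,9} → only 4 remains.
r7c9 = 3: row 7 has {2,4,7,9}; col 9 has {1,6,9}; box has {1,2,4,5,6,7,8,9} → only 3 remains.
r8c5 = 2: row 8 has {1,3,4,5,6,8,9}; col 5 has {6,7,8}; box has {3,4,7,8,9} → only 2 remains.
r9c6 = 5: row 9 has {3,4,6,7,8,9}; col 6 has {1,7,9}; box has {2,3,4,7,8,9} → only 5 remains.
r7c5 = 1: row 7 has {2,3,4,7,9}; col 5 has {2,6,7,8}; box has {2,3,4,5,7,8,9} → only 1 remains.
r8c2 = 7: row 8 has {1,2,3,4,5,6,8,9}; col 2 has {3,4,9}; box has {3,4,6,9} → only 7 remains.
r9c3 = 2: row 9 has {3,4,5,6,7,8,9}; col 3 has {1,3}; box has {3,4,6,7,9} → only 2 remains.
r7c4 = 6: row 7 has {1,2,3,4,7,9}; col 4 has {3,4,8}; box has {1,2,3,4,5,7,8,9} → only 6 remains.
r9c1 = 1: row 9 has {2,3,4,5,6,7,8,9}; col 1 has {4,6,9}; box has {2,3,4,6,7,9} → only 1 remains.
r6c6 = 3: in row 6, 3 can only go here (every other open cell in that row sees a 3).
r6c4 = 9: in row 6, 9 can only go here (every other open cell in that row sees a 9).
r1c5 = 3: in row 1, 3 can only go here (every other open cell in that row sees a 3).
r4c8 = 3: in row 4, 3 can only go here (every other open cell in that row sees a 3).
r5c1 = 3: in row 5, 3 can only go here (every other open cell in that row sees a 3).
r5c3 = 7: in row 5, 7 can only go here (every other open cell in that row sees a 7).
r5c2 = 6: in row 5, 6 can only go here (every other open cell in that row sees a 6).
r3c3 = 6: in row 3, 6 can only go here (every other open cell in that row sees a 6).
r2c6 = 6: in row 2, 6 can only go here (every other open cell in that row sees a 6).
r3c5 = 9: in row 3, 9 can only go here (every other open cell in that row sees a 9).
r4c7 = 6: in row 4, 6 can only go here (every other open cell in that row sees a 6).
r6c7 = 1: in row 6, 1 can only go here (every other open cell in that row sees a 1).
r6c2 = 2: in row 6, 2 can only go here (every other open cell in that row sees a 2).
r1c2 = 1: in row 1, 1 can only go here (every other open cell in that row sees a 1).
r2c8 = 1: in row 2, 1 can only go here (every other open cell in that row sees a 1).
r5c4 = 1: in row 5, 1 can only go here (every other open cell in that row sees a 1).
r5c5 = 5: in row 5, 5 can only go here (every other open cell in that row sees a 5).
r2c5 = 4: row 2 has {1,3,6}; col 5 has {1,2,3,5,6,7,8,9}; box has {1,3,6,8,9} → only 4 remains.
r4c4 = 2: row 4 has {1,3,6,7,9}; col 4 has {1,3,4,6,8,9}; box has {1,3,5,6,7,9} → only 2 remains.

2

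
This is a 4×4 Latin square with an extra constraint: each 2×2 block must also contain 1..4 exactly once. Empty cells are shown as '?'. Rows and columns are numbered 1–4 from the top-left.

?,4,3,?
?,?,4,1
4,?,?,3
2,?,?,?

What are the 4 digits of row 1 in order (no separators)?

r1c1 = 1: row 1 has {3,4}; col 1 has {2,4}; box has {4} → only 1 remains.
r1c4 = 2: row 1 has {1,3,4}; col 4 has {1,3}; box has {1,3,4} → only 2 remains.

1432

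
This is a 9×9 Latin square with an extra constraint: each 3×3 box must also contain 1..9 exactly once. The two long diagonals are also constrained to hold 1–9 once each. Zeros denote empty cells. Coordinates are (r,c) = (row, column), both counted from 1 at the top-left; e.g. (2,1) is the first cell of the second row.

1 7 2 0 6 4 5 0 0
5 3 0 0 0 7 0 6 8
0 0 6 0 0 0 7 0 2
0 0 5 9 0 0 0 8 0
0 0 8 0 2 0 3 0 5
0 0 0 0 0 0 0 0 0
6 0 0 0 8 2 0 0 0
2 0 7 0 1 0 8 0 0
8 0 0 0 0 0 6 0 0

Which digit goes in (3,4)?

(2,5) = 9 (sole candidate).
(7,7) = 4 (sole candidate).
(8,8) = 5 (sole candidate).
(9,9) = 7 (sole candidate).
(2,3) = 4 (sole candidate).
(2,7) = 1 (sole candidate).
(3,1) = 9 (sole candidate).
(3,2) = 8 (sole candidate).
(4,7) = 2 (sole candidate).
(6,6) = 8 (sole candidate).
(6,7) = 9 (sole candidate).
(2,4) = 2 (sole candidate).
(1,4) = 8 (hidden single in row 1).
(3,8) = 4 (hidden single in row 3).
(5,2) = 9 (hidden single in row 5).
(8,2) = 4 (sole candidate).
(6,2) = 2 (hidden single in row 6).
(6,9) = 6 (hidden single in row 6).
(4,2) = 6 (hidden single in row 4).
(7,4) = 7 (hidden single in row 7).
(7,2) = 5 (hidden single in row 7).
(9,2) = 1 (sole candidate).
(9,8) = 2 (hidden single in row 9).
(6,3) = 1 (hidden single in column 3).
(6,8) = 7 (sole candidate).
(5,8) = 1 (sole candidate).
(4,9) = 4 (sole candidate).
(5,6) = 6 (sole candidate).
(5,4) = 4 (sole candidate).
(5,1) = 7 (sole candidate).
(4,1) = 3 (sole candidate).
(4,5) = 7 (sole candidate).
(4,6) = 1 (sole candidate).
(6,1) = 4 (sole candidate).
(3,4) = 1: in row 3, 1 can only go here (every other open cell in that row sees a 1).

1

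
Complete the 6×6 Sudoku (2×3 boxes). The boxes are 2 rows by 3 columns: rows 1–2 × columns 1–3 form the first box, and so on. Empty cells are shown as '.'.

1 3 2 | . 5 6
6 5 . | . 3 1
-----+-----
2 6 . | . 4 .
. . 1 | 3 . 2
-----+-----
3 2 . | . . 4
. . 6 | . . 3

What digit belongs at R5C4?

R1C4 = 4: row 1 has {1,2,3,5,6}; col 4 has {3}; box has {1,3,5,6} → only 4 remains.
R2C3 = 4: row 2 has {1,3,5,6}; col 3 has {1,2,6}; box has {1,2,3,5,6} → only 4 remains.
R2C4 = 2: row 2 has {1,3,4,5,6}; col 4 has {3,4}; box has {1,3,4,5,6} → only 2 remains.
R3C6 = 5: row 3 has {2,4,6}; col 6 has {1,2,3,4,6}; box has {2,3,4} → only 5 remains.
R4C2 = 4: row 4 has {1,2,3}; col 2 has {2,3,5,6}; box has {1,2,6} → only 4 remains.
R4C5 = 6: row 4 has {1,2,3,4}; col 5 has {3,4,5}; box has {2,3,4,5} → only 6 remains.
R5C3 = 5: row 5 has {2,3,4}; col 3 has {1,2,4,6}; box has {2,3,6} → only 5 remains.
R5C5 = 1: row 5 has {2,3,4,5}; col 5 has {3,4,5,6}; box has {3,4} → only 1 remains.
R6C1 = 4: row 6 has {3,6}; col 1 has {1,2,3,6}; box has {2,3,5,6} → only 4 remains.
R6C2 = 1: row 6 has {3,4,6}; col 2 has {2,3,4,5,6}; box has {2,3,4,5,6} → only 1 remains.
R6C4 = 5: row 6 has {1,3,4,6}; col 4 has {2,3,4}; box has {1,3,4} → only 5 remains.
R6C5 = 2: row 6 has {1,3,4,5,6}; col 5 has {1,3,4,5,6}; box has {1,3,4,5} → only 2 remains.
R3C3 = 3: row 3 has {2,4,5,6}; col 3 has {1,2,4,5,6}; box has {1,2,4,6} → only 3 remains.
R3C4 = 1: row 3 has {2,3,4,5,6}; col 4 has {2,3,4,5}; box has {2,3,4,5,6} → only 1 remains.
R4C1 = 5: row 4 has {1,2,3,4,6}; col 1 has {1,2,3,4,6}; box has {1,2,3,4,6} → only 5 remains.
R5C4 = 6: row 5 has {1,2,3,4,5}; col 4 has {1,2,3,4,5}; box has {1,2,3,4,5} → only 6 remains.

6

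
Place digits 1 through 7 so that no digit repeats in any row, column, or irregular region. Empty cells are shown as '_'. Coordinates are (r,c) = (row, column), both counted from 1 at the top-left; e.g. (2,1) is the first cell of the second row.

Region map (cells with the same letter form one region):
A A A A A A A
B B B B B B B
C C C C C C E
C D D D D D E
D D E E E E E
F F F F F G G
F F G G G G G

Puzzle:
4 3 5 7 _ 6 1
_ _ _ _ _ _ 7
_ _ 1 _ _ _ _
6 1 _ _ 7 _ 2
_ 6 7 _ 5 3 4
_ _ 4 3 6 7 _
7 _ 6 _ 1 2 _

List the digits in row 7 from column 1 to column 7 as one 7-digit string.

(1,5) = 2: row 1 has {1,3,4,5,6,7}; col 5 has {1,5,6,7}; region has {1,3,4,5,6,7} → only 2 remains.
(3,7) = 6: row 3 has {1}; col 7 has {1,2,4,7}; region has {2,3,4,5,7} → only 6 remains.
(4,3) = 3: row 4 has {1,2,6,7}; col 3 has {1,4,5,6,7}; region has {1,6,7} → only 3 remains.
(5,1) = 2: row 5 has {3,4,5,6,7}; col 1 has {4,6,7}; region has {1,3,6,7} → only 2 remains.
(5,4) = 1: row 5 has {2,3,4,5,6,7}; col 4 has {3,7}; region has {2,3,4,5,6,7} → only 1 remains.
(6,7) = 5: row 6 has {3,4,6,7}; col 7 has {1,2,4,6,7}; region has {1,2,6,7} → only 5 remains.
(7,2) = 5: row 7 has {1,2,6,7}; col 2 has {1,3,6}; region has {3,4,6,7} → only 5 remains.
(7,4) = 4: row 7 has {1,2,5,6,7}; col 4 has {1,3,7}; region has {1,2,5,6,7} → only 4 remains.
(7,7) = 3: row 7 has {1,2,4,5,6,7}; col 7 has {1,2,4,5,6,7}; region has {1,2,4,5,6,7} → only 3 remains.

7564123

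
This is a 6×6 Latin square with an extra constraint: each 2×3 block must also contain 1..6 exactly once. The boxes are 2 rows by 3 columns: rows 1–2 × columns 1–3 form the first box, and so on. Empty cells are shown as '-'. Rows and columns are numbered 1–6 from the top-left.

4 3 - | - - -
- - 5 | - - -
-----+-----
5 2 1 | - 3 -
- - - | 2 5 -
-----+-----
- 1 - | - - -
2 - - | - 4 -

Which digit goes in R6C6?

R2C2 = 6 (sole candidate).
R4C2 = 4 (sole candidate).
R6C2 = 5 (sole candidate).
R1C3 = 2 (sole candidate).
R2C1 = 1 (sole candidate).
R2C5 = 2 (sole candidate).
R5C5 = 6 (sole candidate).
R1C5 = 1 (sole candidate).
R5C1 = 3 (sole candidate).
R5C3 = 4 (sole candidate).
R5C4 = 5 (sole candidate).
R5C6 = 2 (sole candidate).
R6C3 = 6 (sole candidate).
R1C4 = 6 (sole candidate).
R1C6 = 5 (sole candidate).
R3C4 = 4 (sole candidate).
R3C6 = 6 (sole candidate).
R4C1 = 6 (sole candidate).
R4C3 = 3 (sole candidate).
R4C6 = 1 (sole candidate).
R6C6 = 3: row 6 has {2,4,5,6}; col 6 has {1,2,5,6}; box has {2,4,5,6} → only 3 remains.

3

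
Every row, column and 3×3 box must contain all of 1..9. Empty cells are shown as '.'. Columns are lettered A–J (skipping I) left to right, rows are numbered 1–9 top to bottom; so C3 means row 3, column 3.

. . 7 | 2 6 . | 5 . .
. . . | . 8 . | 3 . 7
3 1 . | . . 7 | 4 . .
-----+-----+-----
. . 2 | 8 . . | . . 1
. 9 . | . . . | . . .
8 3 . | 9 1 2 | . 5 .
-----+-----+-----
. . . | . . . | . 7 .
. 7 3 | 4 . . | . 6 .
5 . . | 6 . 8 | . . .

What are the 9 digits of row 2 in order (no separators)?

265184397

D3 = 5 (sole candidate).
E3 = 9 (sole candidate).
D2 = 1: row 2 has {3,7,8}; col 4 has {2,4,5,6,8,9}; box has {2,5,6,7,8,9} → only 1 remains.
F2 = 4: row 2 has {1,3,7,8}; col 6 has {2,7,8}; box has {1,2,5,6,7,8,9} → only 4 remains.
D7 = 3 (sole candidate).
F1 = 3 (sole candidate).
D5 = 7 (sole candidate).
H1 = 1 (hidden single in row 1).
G6 = 7 (hidden single in row 6).
A4 = 7 (hidden single in row 4).
E9 = 7 (hidden single in row 9).
J3 = 6 (hidden single in box 3).
C3 = 8 (sole candidate).
H3 = 2 (sole candidate).
J6 = 4 (sole candidate).
B1 = 4 (sole candidate).
H2 = 9: row 2 has {1,3,4,7,8}; col 8 has {1,2,5,6,7}; box has {1,2,3,4,5,6,7} → only 9 remains.
H4 = 3 (sole candidate).
H5 = 8 (sole candidate).
J5 = 2 (sole candidate).
C6 = 6 (sole candidate).
B9 = 2 (sole candidate).
H9 = 4 (sole candidate).
A1 = 9 (sole candidate).
J1 = 8 (sole candidate).
C2 = 5: row 2 has {1,3,4,7,8,9}; col 3 has {2,3,6,7,8}; box has {1,3,4,7,8,9} → only 5 remains.
B4 = 5 (sole candidate).
E4 = 4 (sole candidate).
F4 = 6 (sole candidate).
G4 = 9 (sole candidate).
F5 = 5 (sole candidate).
G5 = 6 (sole candidate).
A8 = 1 (sole candidate).
F8 = 9 (sole candidate).
J8 = 5 (sole candidate).
C9 = 9 (sole candidate).
G9 = 1 (sole candidate).
J9 = 3 (sole candidate).
B2 = 6: row 2 has {1,3,4,5,7,8,9}; col 2 has {1,2,3,4,5,7,9}; box has {1,3,4,5,7,8,9} → only 6 remains.
A5 = 4 (sole candidate).
C5 = 1 (sole candidate).
E5 = 3 (sole candidate).
A7 = 6 (sole candidate).
B7 = 8 (sole candidate).
C7 = 4 (sole candidate).
F7 = 1 (sole candidate).
G7 = 2 (sole candidate).
J7 = 9 (sole candidate).
E8 = 2 (sole candidate).
G8 = 8 (sole candidate).
A2 = 2: row 2 has {1,3,4,5,6,7,8,9}; col 1 has {1,3,4,5,6,7,8,9}; box has {1,3,4,5,6,7,8,9} → only 2 remains.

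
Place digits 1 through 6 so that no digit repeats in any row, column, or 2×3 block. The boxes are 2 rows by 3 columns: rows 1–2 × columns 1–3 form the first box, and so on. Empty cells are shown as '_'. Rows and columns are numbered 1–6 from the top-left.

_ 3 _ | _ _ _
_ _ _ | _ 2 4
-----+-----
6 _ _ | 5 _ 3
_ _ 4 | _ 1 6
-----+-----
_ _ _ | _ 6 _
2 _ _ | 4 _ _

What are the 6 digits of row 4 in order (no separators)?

354216

R1C5 = 5: row 1 has {3}; col 5 has {1,2,6}; box has {2,4} → only 5 remains.
R1C6 = 1: row 1 has {3,5}; col 6 has {3,4,6}; box has {2,4,5} → only 1 remains.
R3C5 = 4: row 3 has {3,5,6}; col 5 has {1,2,5,6}; box has {1,3,5,6} → only 4 remains.
R4C4 = 2: row 4 has {1,4,6}; col 4 has {4,5}; box has {1,3,4,5,6} → only 2 remains.
R6C5 = 3: row 6 has {2,4}; col 5 has {1,2,4,5,6}; box has {4,6} → only 3 remains.
R6C6 = 5: row 6 has {2,3,4}; col 6 has {1,3,4,6}; box has {3,4,6} → only 5 remains.
R1C1 = 4: row 1 has {1,3,5}; col 1 has {2,6}; box has {3} → only 4 remains.
R1C4 = 6: row 1 has {1,3,4,5}; col 4 has {2,4,5}; box has {1,2,4,5} → only 6 remains.
R2C4 = 3: row 2 has {2,4}; col 4 has {2,4,5,6}; box has {1,2,4,5,6} → only 3 remains.
R4C2 = 5: row 4 has {1,2,4,6}; col 2 has {3}; box has {4,6} → only 5 remains.
R5C4 = 1: row 5 has {6}; col 4 has {2,3,4,5,6}; box has {3,4,5,6} → only 1 remains.
R5C6 = 2: row 5 has {1,6}; col 6 has {1,3,4,5,6}; box has {1,3,4,5,6} → only 2 remains.
R1C3 = 2: row 1 has {1,3,4,5,6}; col 3 has {4}; box has {3,4} → only 2 remains.
R3C3 = 1: row 3 has {3,4,5,6}; col 3 has {2,4}; box has {4,5,6} → only 1 remains.
R4C1 = 3: row 4 has {1,2,4,5,6}; col 1 has {2,4,6}; box has {1,4,5,6} → only 3 remains.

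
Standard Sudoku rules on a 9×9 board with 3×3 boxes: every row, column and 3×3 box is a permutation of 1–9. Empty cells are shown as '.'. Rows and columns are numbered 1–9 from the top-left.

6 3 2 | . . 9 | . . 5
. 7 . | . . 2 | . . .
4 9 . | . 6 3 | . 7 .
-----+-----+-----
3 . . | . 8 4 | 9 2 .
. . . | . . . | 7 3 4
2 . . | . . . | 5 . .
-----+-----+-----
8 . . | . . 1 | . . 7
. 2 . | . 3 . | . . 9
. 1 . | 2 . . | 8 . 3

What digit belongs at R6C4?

R2C7 = 3: in row 2, 3 can only go here (every other open cell in that row sees a 3).
R2C8 = 9: in row 2, 9 can only go here (every other open cell in that row sees a 9).
R2C9 = 6: in row 2, 6 can only go here (every other open cell in that row sees a 6).
R4C9 = 1: row 4 has {2,3,4,8,9}; col 9 has {3,4,5,6,7,9}; box has {2,3,4,5,7,9} → only 1 remains.
R6C9 = 8: row 6 has {2,5}; col 9 has {1,3,4,5,6,7,9}; box has {1,2,3,4,5,7,9} → only 8 remains.
R3C9 = 2: row 3 has {3,4,6,7,9}; col 9 has {1,3,4,5,6,7,8,9}; box has {3,5,6,7,9} → only 2 remains.
R6C8 = 6: row 6 has {2,5,8}; col 8 has {2,3,7,9}; box has {1,2,3,4,5,7,8,9} → only 6 remains.
R3C7 = 1: row 3 has {2,3,4,6,7,9}; col 7 has {3,5,7,8,9}; box has {2,3,5,6,7,9} → only 1 remains.
R6C2 = 4: row 6 has {2,5,6,8}; col 2 has {1,2,3,7,9}; box has {2,3} → only 4 remains.
R6C6 = 7: row 6 has {2,4,5,6,8}; col 6 has {1,2,3,4,9}; box has {4,8} → only 7 remains.
R1C7 = 4: row 1 has {2,3,5,6,9}; col 7 has {1,3,5,7,8,9}; box has {1,2,3,5,6,7,9} → only 4 remains.
R1C8 = 8: row 1 has {2,3,4,5,6,9}; col 8 has {2,3,6,7,9}; box has {1,2,3,4,5,6,7,9} → only 8 remains.
R8C7 = 6: row 8 has {2,3,9}; col 7 has {1,3,4,5,7,8,9}; box has {3,7,8,9} → only 6 remains.
R7C7 = 2: row 7 has {1,7,8}; col 7 has {1,3,4,5,6,7,8,9}; box has {3,6,7,8,9} → only 2 remains.
R4C3 = 7: in row 4, 7 can only go here (every other open cell in that row sees a 7).
R5C5 = 2: in row 5, 2 can only go here (every other open cell in that row sees a 2).
R6C4 = 3: in row 6, 3 can only go here (every other open cell in that row sees a 3).

3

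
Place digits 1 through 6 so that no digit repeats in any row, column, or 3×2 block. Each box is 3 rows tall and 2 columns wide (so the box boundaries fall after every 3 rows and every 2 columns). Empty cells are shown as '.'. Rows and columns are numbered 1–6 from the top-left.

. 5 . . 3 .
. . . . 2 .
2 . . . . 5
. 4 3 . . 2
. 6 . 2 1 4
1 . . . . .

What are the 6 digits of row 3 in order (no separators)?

row 4, column 1 = 5 (sole candidate).
row 4, column 5 = 6 (sole candidate).
row 5, column 1 = 3 (sole candidate).
row 5, column 3 = 5 (sole candidate).
row 6, column 2 = 2 (sole candidate).
row 6, column 5 = 5 (sole candidate).
row 6, column 6 = 3 (sole candidate).
row 3, column 5 = 4: row 3 has {2,5}; col 5 has {1,2,3,5,6}; box has {2,3,5} → only 4 remains.
row 4, column 4 = 1 (sole candidate).
row 1, column 3 = 2 (hidden single in row 1).
row 1, column 6 = 1 (hidden single in row 1).
row 2, column 6 = 6 (sole candidate).
row 2, column 1 = 4 (sole candidate).
row 2, column 3 = 1 (sole candidate).
row 3, column 3 = 6: row 3 has {2,4,5}; col 3 has {1,2,3,5}; box has {1,2} → only 6 remains.
row 3, column 4 = 3: row 3 has {2,4,5,6}; col 4 has {1,2}; box has {1,2,6} → only 3 remains.
row 6, column 3 = 4 (sole candidate).
row 6, column 4 = 6 (sole candidate).
row 1, column 1 = 6 (sole candidate).
row 1, column 4 = 4 (sole candidate).
row 2, column 2 = 3 (sole candidate).
row 2, column 4 = 5 (sole candidate).
row 3, column 2 = 1: row 3 has {2,3,4,5,6}; col 2 has {2,3,4,5,6}; box has {2,3,4,5,6} → only 1 remains.

216345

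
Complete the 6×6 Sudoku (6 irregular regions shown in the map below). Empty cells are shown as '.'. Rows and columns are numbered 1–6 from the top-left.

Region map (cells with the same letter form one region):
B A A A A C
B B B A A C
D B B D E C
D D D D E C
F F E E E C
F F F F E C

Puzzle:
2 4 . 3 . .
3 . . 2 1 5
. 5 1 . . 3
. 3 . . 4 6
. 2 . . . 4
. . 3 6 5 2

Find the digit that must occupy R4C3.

R1C5 = 6: row 1 has {2,3,4}; col 5 has {1,4,5}; region has {1,2,3,4} → only 6 remains.
R1C6 = 1: row 1 has {2,3,4,6}; col 6 has {2,3,4,5,6}; region has {2,3,4,5,6} → only 1 remains.
R2C2 = 6: row 2 has {1,2,3,5}; col 2 has {2,3,4,5}; region has {1,2,3,5} → only 6 remains.
R2C3 = 4: row 2 has {1,2,3,5,6}; col 3 has {1,3}; region has {1,2,3,5,6} → only 4 remains.
R3C4 = 4: row 3 has {1,3,5}; col 4 has {2,3,6}; region has {3} → only 4 remains.
R3C5 = 2: row 3 has {1,3,4,5}; col 5 has {1,4,5,6}; region has {4,5} → only 2 remains.
R5C3 = 6: row 5 has {2,4}; col 3 has {1,3,4}; region has {2,4,5} → only 6 remains.
R5C4 = 1: row 5 has {2,4,6}; col 4 has {2,3,4,6}; region has {2,4,5,6} → only 1 remains.
R5C5 = 3: row 5 has {1,2,4,6}; col 5 has {1,2,4,5,6}; region has {1,2,4,5,6} → only 3 remains.
R6C2 = 1: row 6 has {2,3,5,6}; col 2 has {2,3,4,5,6}; region has {2,3,6} → only 1 remains.
R1C3 = 5: row 1 has {1,2,3,4,6}; col 3 has {1,3,4,6}; region has {1,2,3,4,6} → only 5 remains.
R3C1 = 6: row 3 has {1,2,3,4,5}; col 1 has {2,3}; region has {3,4} → only 6 remains.
R4C3 = 2: row 4 has {3,4,6}; col 3 has {1,3,4,5,6}; region has {3,4,6} → only 2 remains.

2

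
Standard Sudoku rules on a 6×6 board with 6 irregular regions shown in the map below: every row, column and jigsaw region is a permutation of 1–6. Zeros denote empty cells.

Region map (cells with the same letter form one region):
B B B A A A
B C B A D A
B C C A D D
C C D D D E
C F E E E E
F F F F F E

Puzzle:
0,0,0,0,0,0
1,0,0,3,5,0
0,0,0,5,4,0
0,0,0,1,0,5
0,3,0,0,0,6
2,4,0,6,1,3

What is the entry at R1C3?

R3C6 = 2 (sole candidate).
R5C5 = 2 (sole candidate).
R6C3 = 5 (sole candidate).
R1C5 = 6 (sole candidate).
R2C6 = 4 (sole candidate).
R4C5 = 3 (sole candidate).
R5C4 = 4 (sole candidate).
R1C4 = 2 (sole candidate).
R1C6 = 1 (sole candidate).
R4C3 = 6 (sole candidate).
R5C1 = 5 (sole candidate).
R5C3 = 1 (sole candidate).
R1C2 = 5 (sole candidate).
R2C3 = 2 (sole candidate).
R3C3 = 3 (sole candidate).
R4C1 = 4 (sole candidate).
R4C2 = 2 (sole candidate).
R1C1 = 3 (sole candidate).
R1C3 = 4: row 1 has {1,2,3,5,6}; col 3 has {1,2,3,5,6}; region has {1,2,3,5} → only 4 remains.

4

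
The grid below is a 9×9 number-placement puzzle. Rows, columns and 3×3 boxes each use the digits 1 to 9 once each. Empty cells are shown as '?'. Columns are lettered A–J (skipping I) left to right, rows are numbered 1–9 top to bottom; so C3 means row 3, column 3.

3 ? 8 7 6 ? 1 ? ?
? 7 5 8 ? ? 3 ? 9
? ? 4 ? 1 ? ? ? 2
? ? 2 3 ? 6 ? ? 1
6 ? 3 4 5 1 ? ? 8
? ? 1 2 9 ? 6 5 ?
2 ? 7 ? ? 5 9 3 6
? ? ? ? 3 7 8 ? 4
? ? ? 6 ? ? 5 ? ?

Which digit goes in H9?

H1 = 4: row 1 has {1,3,6,7,8}; col 8 has {3,5}; box has {1,2,3,9} → only 4 remains.
J1 = 5: row 1 has {1,3,4,6,7,8}; col 9 has {1,2,4,6,8,9}; box has {1,2,3,4,9} → only 5 remains.
A2 = 1: row 2 has {3,5,7,8,9}; col 1 has {2,3,6}; box has {3,4,5,7,8} → only 1 remains.
H2 = 6: row 2 has {1,3,5,7,8,9}; col 8 has {3,4,5}; box has {1,2,3,4,5,9} → only 6 remains.
A3 = 9: row 3 has {1,2,4}; col 1 has {1,2,3,6}; box has {1,3,4,5,7,8} → only 9 remains.
B3 = 6: row 3 has {1,2,4,9}; col 2 has {7}; box has {1,3,4,5,7,8,9} → only 6 remains.
D3 = 5: row 3 has {1,2,4,6,9}; col 4 has {2,3,4,6,7,8}; box has {1,6,7,8} → only 5 remains.
F3 = 3: row 3 has {1,2,4,5,6,9}; col 6 has {1,5,6,7}; box has {1,5,6,7,8} → only 3 remains.
G3 = 7: row 3 has {1,2,3,4,5,6,9}; col 7 has {1,3,5,6,8,9}; box has {1,2,3,4,5,6,9} → only 7 remains.
H3 = 8: row 3 has {1,2,3,4,5,6,7,9}; col 8 has {3,4,5,6}; box has {1,2,3,4,5,6,7,9} → only 8 remains.
G4 = 4: row 4 has {1,2,3,6}; col 7 has {1,3,5,6,7,8,9}; box has {1,5,6,8} → only 4 remains.
B5 = 9: row 5 has {1,3,4,5,6,8}; col 2 has {6,7}; box has {1,2,3,6} → only 9 remains.
G5 = 2: row 5 has {1,3,4,5,6,8,9}; col 7 has {1,3,4,5,6,7,8,9}; box has {1,4,5,6,8} → only 2 remains.
H5 = 7: row 5 has {1,2,3,4,5,6,8,9}; col 8 has {3,4,5,6,8}; box has {1,2,4,5,6,8} → only 7 remains.
F6 = 8: row 6 has {1,2,5,6,9}; col 6 has {1,3,5,6,7}; box has {1,2,3,4,5,6,9} → only 8 remains.
J6 = 3: row 6 has {1,2,5,6,8,9}; col 9 has {1,2,4,5,6,8,9}; box has {1,2,4,5,6,7,8} → only 3 remains.
D7 = 1: row 7 has {2,3,5,6,7,9}; col 4 has {2,3,4,5,6,7,8}; box has {3,5,6,7} → only 1 remains.
A8 = 5: row 8 has {3,4,7,8}; col 1 has {1,2,3,6,9}; box has {2,7} → only 5 remains.
B8 = 1: row 8 has {3,4,5,7,8}; col 2 has {6,7,9}; box has {2,5,7} → only 1 remains.
D8 = 9: row 8 has {1,3,4,5,7,8}; col 4 has {1,2,3,4,5,6,7,8}; box has {1,3,5,6,7} → only 9 remains.
H8 = 2: row 8 has {1,3,4,5,7,8,9}; col 8 has {3,4,5,6,7,8}; box has {3,4,5,6,8,9} → only 2 remains.
C9 = 9: row 9 has {5,6}; col 3 has {1,2,3,4,5,7,8}; box has {1,2,5,7} → only 9 remains.
H9 = 1: row 9 has {5,6,9}; col 8 has {2,3,4,5,6,7,8}; box has {2,3,4,5,6,8,9} → only 1 remains.

1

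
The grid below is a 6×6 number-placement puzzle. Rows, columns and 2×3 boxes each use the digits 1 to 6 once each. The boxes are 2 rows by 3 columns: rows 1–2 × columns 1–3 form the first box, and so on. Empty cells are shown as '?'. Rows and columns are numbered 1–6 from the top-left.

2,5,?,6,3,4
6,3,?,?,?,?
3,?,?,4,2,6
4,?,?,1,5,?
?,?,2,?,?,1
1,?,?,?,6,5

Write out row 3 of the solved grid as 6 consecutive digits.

315426

r1c3 = 1 (sole candidate).
r2c3 = 4 (sole candidate).
r2c5 = 1 (sole candidate).
r2c6 = 2 (sole candidate).
r3c2 = 1: row 3 has {2,3,4,6}; col 2 has {3,5}; box has {3,4} → only 1 remains.
r3c3 = 5: row 3 has {1,2,3,4,6}; col 3 has {1,2,4}; box has {1,3,4} → only 5 remains.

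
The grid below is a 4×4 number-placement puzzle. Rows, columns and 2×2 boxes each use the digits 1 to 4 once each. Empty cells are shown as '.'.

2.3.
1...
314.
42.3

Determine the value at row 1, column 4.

row 1, column 2 = 4: row 1 has {2,3}; col 2 has {1,2}; box has {1,2} → only 4 remains.
row 1, column 4 = 1: row 1 has {2,3,4}; col 4 has {3}; box has {3} → only 1 remains.

1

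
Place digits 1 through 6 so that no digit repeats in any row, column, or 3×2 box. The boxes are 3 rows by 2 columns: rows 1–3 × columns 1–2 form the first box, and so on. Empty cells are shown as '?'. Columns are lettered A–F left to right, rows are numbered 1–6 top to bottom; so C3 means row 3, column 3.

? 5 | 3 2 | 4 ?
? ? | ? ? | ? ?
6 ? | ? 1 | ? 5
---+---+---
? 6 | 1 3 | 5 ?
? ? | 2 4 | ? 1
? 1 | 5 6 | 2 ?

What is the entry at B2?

A1 = 1: row 1 has {2,3,4,5}; col 1 has {6}; box has {5,6} → only 1 remains.
F1 = 6: row 1 has {1,2,3,4,5}; col 6 has {1,5}; box has {4,5} → only 6 remains.
D2 = 5: row 2 has {}; col 4 has {1,2,3,4,6}; box has {1,2,3} → only 5 remains.
C3 = 4: row 3 has {1,5,6}; col 3 has {1,2,3,5}; box has {1,2,3,5} → only 4 remains.
E3 = 3: row 3 has {1,4,5,6}; col 5 has {2,4,5}; box has {4,5,6} → only 3 remains.
F4 = 4: row 4 has {1,3,5,6}; col 6 has {1,5,6}; box has {1,2,5} → only 4 remains.
B5 = 3: row 5 has {1,2,4}; col 2 has {1,5,6}; box has {1,6} → only 3 remains.
E5 = 6: row 5 has {1,2,3,4}; col 5 has {2,3,4,5}; box has {1,2,4,5} → only 6 remains.
A6 = 4: row 6 has {1,2,5,6}; col 1 has {1,6}; box has {1,3,6} → only 4 remains.
F6 = 3: row 6 has {1,2,4,5,6}; col 6 has {1,4,5,6}; box has {1,2,4,5,6} → only 3 remains.
C2 = 6: row 2 has {5}; col 3 has {1,2,3,4,5}; box has {1,2,3,4,5} → only 6 remains.
E2 = 1: row 2 has {5,6}; col 5 has {2,3,4,5,6}; box has {3,4,5,6} → only 1 remains.
F2 = 2: row 2 has {1,5,6}; col 6 has {1,3,4,5,6}; box has {1,3,4,5,6} → only 2 remains.
B3 = 2: row 3 has {1,3,4,5,6}; col 2 has {1,3,5,6}; box has {1,5,6} → only 2 remains.
A4 = 2: row 4 has {1,3,4,5,6}; col 1 has {1,4,6}; box has {1,3,4,6} → only 2 remains.
A5 = 5: row 5 has {1,2,3,4,6}; col 1 has {1,2,4,6}; box has {1,2,3,4,6} → only 5 remains.
A2 = 3: row 2 has {1,2,5,6}; col 1 has {1,2,4,5,6}; box has {1,2,5,6} → only 3 remains.
B2 = 4: row 2 has {1,2,3,5,6}; col 2 has {1,2,3,5,6}; box has {1,2,3,5,6} → only 4 remains.

4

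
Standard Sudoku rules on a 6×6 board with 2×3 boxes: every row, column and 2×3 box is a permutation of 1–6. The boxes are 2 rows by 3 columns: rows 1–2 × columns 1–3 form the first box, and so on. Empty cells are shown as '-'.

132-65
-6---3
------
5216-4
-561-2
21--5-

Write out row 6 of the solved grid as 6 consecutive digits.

row 1, column 4 = 4: row 1 has {1,2,3,5,6}; col 4 has {1,6}; box has {3,5,6} → only 4 remains.
row 2, column 1 = 4: row 2 has {3,6}; col 1 has {1,2,5}; box has {1,2,3,6} → only 4 remains.
row 2, column 3 = 5: row 2 has {3,4,6}; col 3 has {1,2,6}; box has {1,2,3,4,6} → only 5 remains.
row 2, column 4 = 2: row 2 has {3,4,5,6}; col 4 has {1,4,6}; box has {3,4,5,6} → only 2 remains.
row 2, column 5 = 1: row 2 has {2,3,4,5,6}; col 5 has {5,6}; box has {2,3,4,5,6} → only 1 remains.
row 3, column 2 = 4: row 3 has {}; col 2 has {1,2,3,5,6}; box has {1,2,5} → only 4 remains.
row 3, column 3 = 3: row 3 has {4}; col 3 has {1,2,5,6}; box has {1,2,4,5} → only 3 remains.
row 3, column 4 = 5: row 3 has {3,4}; col 4 has {1,2,4,6}; box has {4,6} → only 5 remains.
row 3, column 5 = 2: row 3 has {3,4,5}; col 5 has {1,5,6}; box has {4,5,6} → only 2 remains.
row 3, column 6 = 1: row 3 has {2,3,4,5}; col 6 has {2,3,4,5}; box has {2,4,5,6} → only 1 remains.
row 4, column 5 = 3: row 4 has {1,2,4,5,6}; col 5 has {1,2,5,6}; box has {1,2,4,5,6} → only 3 remains.
row 5, column 1 = 3: row 5 has {1,2,5,6}; col 1 has {1,2,4,5}; box has {1,2,5,6} → only 3 remains.
row 5, column 5 = 4: row 5 has {1,2,3,5,6}; col 5 has {1,2,3,5,6}; box has {1,2,5} → only 4 remains.
row 6, column 3 = 4: row 6 has {1,2,5}; col 3 has {1,2,3,5,6}; box has {1,2,3,5,6} → only 4 remains.
row 6, column 4 = 3: row 6 has {1,2,4,5}; col 4 has {1,2,4,5,6}; box has {1,2,4,5} → only 3 remains.
row 6, column 6 = 6: row 6 has {1,2,3,4,5}; col 6 has {1,2,3,4,5}; box has {1,2,3,4,5} → only 6 remains.

214356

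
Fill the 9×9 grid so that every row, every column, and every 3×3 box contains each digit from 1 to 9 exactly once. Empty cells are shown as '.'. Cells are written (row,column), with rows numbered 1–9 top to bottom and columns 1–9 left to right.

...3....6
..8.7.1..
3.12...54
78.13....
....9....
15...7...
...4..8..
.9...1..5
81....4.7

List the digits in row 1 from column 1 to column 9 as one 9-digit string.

(1,5) = 1: in row 1, 1 can only go here (every other open cell in that row sees a 1).
(8,4) = 7: in column 4, 7 can only go here (every other open cell in that column sees a 7).
(8,5) = 8: in row 8, 8 can only go here (every other open cell in that row sees an 8).
(3,5) = 6: row 3 has {1,2,3,4,5}; col 5 has {1,3,7,8,9}; box has {1,2,3,7} → only 6 remains.
(3,2) = 7: row 3 has {1,2,3,4,5,6}; col 2 has {1,5,8,9}; box has {1,3,8} → only 7 remains.
(3,7) = 9: row 3 has {1,2,3,4,5,6,7}; col 7 has {1,4,8}; box has {1,4,5,6} → only 9 remains.
(3,6) = 8: row 3 has {1,2,3,4,5,6,7,9}; col 6 has {1,7}; box has {1,2,3,6,7} → only 8 remains.
(1,8) = 8: in row 1, 8 can only go here (every other open cell in that row sees an 8).
(1,7) = 7: in row 1, 7 can only go here (every other open cell in that row sees a 7).
(5,8) = 7: in row 5, 7 can only go here (every other open cell in that row sees a 7).
(5,9) = 1: in row 5, 1 can only go here (every other open cell in that row sees a 1).
(5,4) = 8: in row 5, 8 can only go here (every other open cell in that row sees an 8).
(6,4) = 6: row 6 has {1,5,7}; col 4 has {1,2,3,4,7,8}; box has {1,3,7,8,9} → only 6 remains.
(6,9) = 8: in row 6, 8 can only go here (every other open cell in that row sees an 8).
(7,8) = 1: in row 7, 1 can only go here (every other open cell in that row sees a 1).
(7,3) = 7: in row 7, 7 can only go here (every other open cell in that row sees a 7).
(6,5) = 4: in column 5, 4 can only go here (every other open cell in that column sees a 4).
(4,8) = 4: in column 8, 4 can only go here (every other open cell in that column sees a 4).
Singles propagation stalls before every target cell is settled. Branch on (2,4) (candidates {5,9}).
  Try (2,4) = 9: this forces (9,4)=5; then column 5 has no cell left for 5 — contradiction.
So (2,4) = 5.
(9,4) = 9 (sole candidate).
(7,9) = 9 (hidden single in row 7).
(4,9) = 2 (sole candidate).
(6,7) = 3 (sole candidate).
(6,8) = 9 (sole candidate).
(2,9) = 3 (sole candidate).
(4,6) = 5 (sole candidate).
(4,7) = 6 (sole candidate).
(5,6) = 2 (sole candidate).
(5,7) = 5 (sole candidate).
(6,3) = 2 (sole candidate).
(8,7) = 2 (sole candidate).
(2,8) = 2 (sole candidate).
(4,3) = 9 (sole candidate).
(9,5) = 2 (hidden single in row 9).
(7,5) = 5 (sole candidate).
(9,3) = 5 (hidden single in row 9).
(1,3) = 4: row 1 has {1,3,6,7,8}; col 3 has {1,2,5,7,8,9}; box has {1,3,7,8} → only 4 remains.
(1,6) = 9: row 1 has {1,3,4,6,7,8}; col 6 has {1,2,5,7,8}; box has {1,2,3,5,6,7,8} → only 9 remains.
(2,2) = 6 (sole candidate).
(2,6) = 4 (sole candidate).
(1,2) = 2: row 1 has {1,3,4,6,7,8,9}; col 2 has {1,5,6,7,8,9}; box has {1,3,4,6,7,8} → only 2 remains.
(2,1) = 9 (sole candidate).
(7,2) = 3 (sole candidate).
(7,6) = 6 (sole candidate).
(8,3) = 6 (sole candidate).
(8,8) = 3 (sole candidate).
(9,6) = 3 (sole candidate).
(9,8) = 6 (sole candidate).
(1,1) = 5: row 1 has {1,2,3,4,6,7,8,9}; col 1 has {1,3,7,8,9}; box has {1,2,3,4,6,7,8,9} → only 5 remains.

524319786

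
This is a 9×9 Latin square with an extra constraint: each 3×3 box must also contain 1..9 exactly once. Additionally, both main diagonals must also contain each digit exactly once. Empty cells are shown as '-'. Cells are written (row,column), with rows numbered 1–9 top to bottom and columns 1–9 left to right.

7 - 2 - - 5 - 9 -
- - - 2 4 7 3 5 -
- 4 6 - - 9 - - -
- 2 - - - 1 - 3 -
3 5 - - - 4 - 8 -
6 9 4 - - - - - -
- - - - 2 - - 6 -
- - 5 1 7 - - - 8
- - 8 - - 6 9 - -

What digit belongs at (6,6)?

(4,1) = 8: row 4 has {1,2,3}; col 1 has {3,6,7}; box has {2,3,4,5,6,9} → only 8 remains.
(4,3) = 7: row 4 has {1,2,3,8}; col 3 has {2,4,5,6,8}; box has {2,3,4,5,6,8,9} → only 7 remains.
(5,3) = 1: row 5 has {3,4,5,8}; col 3 has {2,4,5,6,7,8}; box has {2,3,4,5,6,7,8,9} → only 1 remains.
(5,5) = 9: row 5 has {1,3,4,5,8}; col 5 has {2,4,7}; box has {1,4}; main diagonal has {6,7}; anti-diagonal has {1,5} → only 9 remains.
(7,3) = 3: row 7 has {2,6}; col 3 has {1,2,4,5,6,7,8}; box has {5,8}; anti-diagonal has {1,5,9} → only 3 remains.
(7,6) = 8: row 7 has {2,3,6}; col 6 has {1,4,5,6,7,9}; box has {1,2,6,7} → only 8 remains.
(8,2) = 6: row 8 has {1,5,7,8}; col 2 has {2,4,5,9}; box has {3,5,8}; anti-diagonal has {1,3,5,9} → only 6 remains.
(8,6) = 3: row 8 has {1,5,6,7,8}; col 6 has {1,4,5,6,7,8,9}; box has {1,2,6,7,8} → only 3 remains.
(9,5) = 5: row 9 has {6,8,9}; col 5 has {2,4,7,9}; box has {1,2,3,6,7,8} → only 5 remains.
(1,9) = 4: row 1 has {2,5,7,9}; col 9 has {8}; box has {3,5,9}; anti-diagonal has {1,3,5,6,9} → only 4 remains.
(2,3) = 9: row 2 has {2,3,4,5,7}; col 3 has {1,2,3,4,5,6,7,8}; box has {2,4,6,7} → only 9 remains.
(4,4) = 5: row 4 has {1,2,3,7,8}; col 4 has {1,2}; box has {1,4,9}; main diagonal has {6,7,9} → only 5 remains.
(4,5) = 6: row 4 has {1,2,3,5,7,8}; col 5 has {2,4,5,7,9}; box has {1,4,5,9} → only 6 remains.
(4,7) = 4: row 4 has {1,2,3,5,6,7,8}; col 7 has {3,9}; box has {3,8} → only 4 remains.
(4,9) = 9: row 4 has {1,2,3,4,5,6,7,8}; col 9 has {4,8}; box has {3,4,8} → only 9 remains.
(5,4) = 7: row 5 has {1,3,4,5,8,9}; col 4 has {1,2,5}; box has {1,4,5,6,9} → only 7 remains.
(6,4) = 8: row 6 has {4,6,9}; col 4 has {1,2,5,7}; box has {1,4,5,6,7,9}; anti-diagonal has {1,3,4,5,6,9} → only 8 remains.
(6,5) = 3: row 6 has {4,6,8,9}; col 5 has {2,4,5,6,7,9}; box has {1,4,5,6,7,8,9} → only 3 remains.
(6,6) = 2: row 6 has {3,4,6,8,9}; col 6 has {1,3,4,5,6,7,8,9}; box has {1,3,4,5,6,7,8,9}; main diagonal has {5,6,7,9} → only 2 remains.

2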